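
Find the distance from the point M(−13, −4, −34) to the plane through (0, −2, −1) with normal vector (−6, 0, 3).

The plane has equation n·(r − (0, −2, −1)) = 0, i.e. n·r = -3.
n = (−6, 0, 3); n·P − (-3) = -21; |n| = 3√5; distance = 21/(3√5) = 7/√5.

7/√5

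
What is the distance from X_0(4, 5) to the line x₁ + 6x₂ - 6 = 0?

d = |1·4 + 6·5 − 6| / √(1 + 36) = |28|/√37 = 28√37/37.

28√37/37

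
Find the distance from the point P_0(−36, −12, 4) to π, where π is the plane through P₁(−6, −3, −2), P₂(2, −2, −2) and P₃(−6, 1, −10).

P₁P₂ = (8, 1, 0) and P₁P₃ = (0, 4, −8), so a normal is n = P₁P₂ × P₁P₃ = (−8, 64, 32).
d = |(-8)·(-36) + 64·(-12) + 32·4 − (-208)| / √(64 + 4096 + 1024) = |-144| / 72 = 2.

2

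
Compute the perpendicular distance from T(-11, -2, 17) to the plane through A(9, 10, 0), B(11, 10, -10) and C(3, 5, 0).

11√62/62

AB = (2, 0, -10) and AC = (-6, -5, 0), so a normal is n = AB × AC = (-50, 60, -10).
d = |(-50)·(-11) + 60·(-2) + (-10)·17 − 150| / √(2500 + 3600 + 100) = |110| / (10√62) = 11/√62.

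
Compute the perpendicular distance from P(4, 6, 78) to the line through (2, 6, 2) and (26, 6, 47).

A direction vector is d = (24, 0, 45).
AP = (2, 0, 76); AP·d = 3468, |AP|² = 5780, |d|² = 2601.
distance² = |AP|² − (AP·d)²/|d|² = 5780 − 12027024/2601 = 1156, so the distance is 34.

34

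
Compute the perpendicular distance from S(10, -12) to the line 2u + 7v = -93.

The normal to the line is n = (2, 7) with |n| = √53.
|n·S − (-93)| = |-64 − (-93)| = 29, so the distance is 29/√53 = 29√53/53.

29√53/53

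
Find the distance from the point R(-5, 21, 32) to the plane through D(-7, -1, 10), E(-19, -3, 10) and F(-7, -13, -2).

DE = (-12, -2, 0) and DF = (0, -12, -12), so a normal is n = DE × DF = (24, -144, 144).
d = |24·(-5) + (-144)·21 + 144·32 − 1416| / √(576 + 20736 + 20736) = |48| / (24√73) = 2/√73.

2/√73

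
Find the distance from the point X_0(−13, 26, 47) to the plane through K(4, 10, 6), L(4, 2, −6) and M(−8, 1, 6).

1

KL = (0, −8, −12) and KM = (−12, −9, 0), so a normal is n = KL × KM = (−108, 144, −96).
Then n·(−13, 26, 47) − 432 = 204.
|n| = √(11664 + 20736 + 9216) = 204, so the distance is |204|/204 = 1.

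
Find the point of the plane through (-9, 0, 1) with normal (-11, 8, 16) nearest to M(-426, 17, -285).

(-1267/3, 43/3, -871/3)

n = (-11, 8, 16), |n|² = 441, and n·M − 115 = 147.
t = 147/441 = 1/3, so the foot is M − t·n = (-426, 17, -285) − (1/3)·(-11, 8, 16) = (-1267/3, 43/3, -871/3).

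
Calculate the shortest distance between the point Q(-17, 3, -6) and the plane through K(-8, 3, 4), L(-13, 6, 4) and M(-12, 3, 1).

KL = (-5, 3, 0) and KM = (-4, 0, -3), so a normal is n = KL × KM = (-9, -15, 12).
Then n·(-17, 3, -6) - 75 = -39.
|n| = √(81 + 225 + 144) = 15√2, so the distance is |-39|/(15√2) = 13√2/10.

13√2/10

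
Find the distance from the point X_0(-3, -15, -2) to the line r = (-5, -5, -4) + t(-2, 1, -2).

Direction vector d = (-2, 1, -2).
AP = (2, -10, 2), and AP × d = (18, 0, -18).
|AP × d|² = 648 and |d|² = 9, so the distance is √(648/9) = √72 = 6√2.

6√2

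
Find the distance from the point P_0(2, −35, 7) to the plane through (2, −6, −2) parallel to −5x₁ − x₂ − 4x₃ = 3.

√42/6

Parallel planes share the normal n = (−5, −1, −4); since (2, −6, −2) lies on the plane, its equation is −5x₁ − x₂ − 4x₃ = 4.
d = |(-5)·2 + (-1)·(-35) + (-4)·7 − 4| / √(25 + 1 + 16) = |-7| / √42 = √42/6.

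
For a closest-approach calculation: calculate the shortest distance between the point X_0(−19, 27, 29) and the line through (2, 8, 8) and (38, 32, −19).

3√106

A direction vector is d = (36, 24, −27).
AP = (−21, 19, 21), and AP × d = (−1017, 189, −1188).
|AP × d|² = 2481354 and |d|² = 2601, so the distance is √(2481354/2601) = √954 = 3√106.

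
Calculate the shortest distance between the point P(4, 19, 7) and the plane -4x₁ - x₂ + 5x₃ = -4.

d = |(-4)·4 + (-1)·19 + 5·7 − (-4)| / √(16 + 1 + 25) = |4| / √42 = 2√42/21.

2√42/21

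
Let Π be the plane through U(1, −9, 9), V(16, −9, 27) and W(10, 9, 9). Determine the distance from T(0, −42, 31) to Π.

UV = (15, 0, 18) and UW = (9, 18, 0), so a normal is n = UV × UW = (−324, 162, 270).
d = |(-324)·0 + 162·(-42) + 270·31 − 648| / √(104976 + 26244 + 72900) = |918| / (54√70) = 17√70/70.

17/√70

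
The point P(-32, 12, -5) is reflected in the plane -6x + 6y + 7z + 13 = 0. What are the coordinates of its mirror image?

(-8, -12, -33)

With n = (-6, 6, 7), the signed offset is (n·P − (-13))/|n|² = 242/121 = 2.
P' = P − 2t·n = (-32, 12, -5) − 4·(-6, 6, 7) = (-8, -12, -33).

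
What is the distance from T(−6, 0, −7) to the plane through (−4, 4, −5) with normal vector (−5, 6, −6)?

2√97/97

The plane has equation n·(r − (−4, 4, −5)) = 0, i.e. n·r = 74.
n = (−5, 6, −6); n·P − 74 = -2; |n| = √97; distance = 2/√97 = 2√97/97.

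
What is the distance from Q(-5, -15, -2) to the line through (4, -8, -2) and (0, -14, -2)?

A direction vector is d = (-4, -6, 0).
AP = (-9, -7, 0); AP·d = 78, |AP|² = 130, |d|² = 52.
distance² = |AP|² − (AP·d)²/|d|² = 130 − 6084/52 = 13, so the distance is √13.

√13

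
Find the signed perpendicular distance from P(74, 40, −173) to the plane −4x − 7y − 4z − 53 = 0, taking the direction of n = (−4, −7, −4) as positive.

n·P − 53 = 63.
|n| = 9, so the signed distance is 63/9 = 7.

7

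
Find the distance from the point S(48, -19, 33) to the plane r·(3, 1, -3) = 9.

Normal vector n = (3, 1, -3), and n·(48, -19, 33) - 9 = 17.
|n| = √(9 + 1 + 9) = √19, so the distance is |17|/√19 = 17√19/19.

17/√19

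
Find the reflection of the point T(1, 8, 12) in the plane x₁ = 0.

(-1, 8, 12)

n = (1, 0, 0), |n|² = 1, n·T − 0 = 1, so t = 1/1 = 1.
Foot F = T − 1·n = (0, 8, 12); the reflection is 2F − T = (-1, 8, 12).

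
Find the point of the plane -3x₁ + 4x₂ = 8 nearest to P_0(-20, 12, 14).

(-8, -4, 14)

The perpendicular from P_0 has direction n = (-3, 4, 0): r = (-20, 12, 14) + μ(-3, 4, 0).
Substitute into the plane: n·(P_0 + μn) = 8 gives 108 + 25μ = 8, so μ = -4.
Foot = (-20, 12, 14) + (-4)·(-3, 4, 0) = (-8, -4, 14).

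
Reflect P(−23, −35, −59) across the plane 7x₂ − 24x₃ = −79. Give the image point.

With n = (0, 7, −24), the signed offset is (n·P − (-79))/|n|² = 1250/625 = 2.
P' = P − 2t·n = (−23, −35, −59) − 4·(0, 7, −24) = (−23, −63, 37).

(-23, -63, 37)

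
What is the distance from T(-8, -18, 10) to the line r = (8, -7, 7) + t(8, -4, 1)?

Direction vector d = (8, -4, 1).
AP = (-16, -11, 3), and AP × d = (1, 40, 152).
|AP × d|² = 24705 and |d|² = 81, so the distance is √(24705/81) = √305.

√305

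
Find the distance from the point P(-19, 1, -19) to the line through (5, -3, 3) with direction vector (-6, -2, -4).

Direction vector d = (-6, -2, -4).
AP = (-24, 4, -22), and AP × d = (-60, 36, 72).
|AP × d|² = 10080 and |d|² = 56, so the distance is √(10080/56) = √180 = 6√5.

6√5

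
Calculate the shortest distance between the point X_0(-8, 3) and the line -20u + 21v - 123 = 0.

100/29

The normal to the line is n = (-20, 21) with |n| = 29.
|n·X_0 − 123| = |223 − 123| = 100, so the distance is 100/29.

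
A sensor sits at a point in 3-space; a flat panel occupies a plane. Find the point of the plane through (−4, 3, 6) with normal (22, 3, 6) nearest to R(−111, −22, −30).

(-1, -7, 0)

n = (22, 3, 6), |n|² = 529, and n·R − (-43) = -2645.
t = -2645/529 = -5, so the foot is R − t·n = (−111, −22, −30) − (-5)·(22, 3, 6) = (−1, −7, 0).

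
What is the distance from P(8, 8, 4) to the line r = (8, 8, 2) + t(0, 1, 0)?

2

Direction vector d = (0, 1, 0).
AP = (0, 0, 2), and AP × d = (−2, 0, 0).
|AP × d|² = 4 and |d|² = 1, so the distance is √4 = 2.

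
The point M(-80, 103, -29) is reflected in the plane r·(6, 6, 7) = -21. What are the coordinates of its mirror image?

With n = (6, 6, 7), the signed offset is (n·M − (-21))/|n|² = -44/121 = -4/11.
M' = M − 2t·n = (-80, 103, -29) − (-8/11)·(6, 6, 7) = (-832/11, 1181/11, -263/11).

(-832/11, 1181/11, -263/11)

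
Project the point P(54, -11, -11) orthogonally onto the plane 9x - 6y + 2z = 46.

n = (9, -6, 2), |n|² = 121, and n·P − 46 = 484.
t = 484/121 = 4, so the foot is P − t·n = (54, -11, -11) − 4·(9, -6, 2) = (18, 13, -19).

(18, 13, -19)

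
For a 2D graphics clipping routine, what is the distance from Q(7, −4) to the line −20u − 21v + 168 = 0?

112/29

The normal to the line is n = (−20, −21) with |n| = 29.
|n·Q − (-168)| = |-56 − (-168)| = 112, so the distance is 112/29.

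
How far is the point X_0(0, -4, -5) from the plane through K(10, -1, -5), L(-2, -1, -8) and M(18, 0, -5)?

KL = (-12, 0, -3) and KM = (8, 1, 0), so a normal is n = KL × KM = (3, -24, -12).
n = (3, -24, -12); n·P − 114 = 42; |n| = 27; distance = 42/27 = 14/9.

14/9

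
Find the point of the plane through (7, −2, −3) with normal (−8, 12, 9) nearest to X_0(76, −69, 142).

(1268/17, -1137/17, 2441/17)

n = (−8, 12, 9), |n|² = 289, and n·X_0 − (-107) = -51.
t = -51/289 = -3/17, so the foot is X_0 − t·n = (76, −69, 142) − (-3/17)·(−8, 12, 9) = (1268/17, −1137/17, 2441/17).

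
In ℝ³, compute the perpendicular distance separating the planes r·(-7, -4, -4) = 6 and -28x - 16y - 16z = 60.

Divide the second equation by 4 to match normals: -7x - 4y - 4z = 15.
With common normal n = (-7, -4, -4) (|n| = 9), the distance is |6 − 15|/|n| = 9/9 = 1.

1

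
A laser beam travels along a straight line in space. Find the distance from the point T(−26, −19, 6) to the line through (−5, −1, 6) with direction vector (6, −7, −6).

Direction vector d = (6, −7, −6).
AP = (−21, −18, 0), and AP × d = (108, −126, 255).
|AP × d|² = 92565 and |d|² = 121, so the distance is √(92565/121) = √765 = 3√85.

3√85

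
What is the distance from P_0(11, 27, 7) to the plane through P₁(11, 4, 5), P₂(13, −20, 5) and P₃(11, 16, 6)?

P₁P₂ = (2, −24, 0) and P₁P₃ = (0, 12, 1), so a normal is n = P₁P₂ × P₁P₃ = (−24, −2, 24).
Then n·(11, 27, 7) − (−152) = 2.
|n| = √(576 + 4 + 576) = 34, so the distance is |2|/34 = 1/17.

1/17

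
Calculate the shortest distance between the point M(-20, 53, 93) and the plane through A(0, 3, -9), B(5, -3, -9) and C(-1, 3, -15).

14√62/31

AB = (5, -6, 0) and AC = (-1, 0, -6), so a normal is n = AB × AC = (36, 30, -6).
Then n·(-20, 53, 93) - 144 = 168.
|n| = √(1296 + 900 + 36) = 6√62, so the distance is |168|/(6√62) = 28/√62.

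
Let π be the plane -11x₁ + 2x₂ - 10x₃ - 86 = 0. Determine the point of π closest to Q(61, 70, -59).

n = (-11, 2, -10), |n|² = 225, and n·Q − 86 = -27.
t = -27/225 = -3/25, so the foot is Q − t·n = (61, 70, -59) − (-3/25)·(-11, 2, -10) = (1492/25, 1756/25, -301/5).

(1492/25, 1756/25, -301/5)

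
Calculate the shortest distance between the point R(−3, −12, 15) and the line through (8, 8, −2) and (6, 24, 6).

A direction vector is d = (−2, 16, 8).
AP = (−11, −20, 17); AP·d = -162, |AP|² = 810, |d|² = 324.
distance² = |AP|² − (AP·d)²/|d|² = 810 − 26244/324 = 729, so the distance is 27.

27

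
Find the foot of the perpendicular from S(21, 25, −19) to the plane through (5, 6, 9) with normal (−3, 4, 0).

The perpendicular from S has direction n = (−3, 4, 0): r = (21, 25, −19) + t(−3, 4, 0).
Substitute into the plane: n·(S + tn) = 9 gives 37 + 25t = 9, so t = -28/25.
Foot = (21, 25, −19) + (-28/25)·(−3, 4, 0) = (609/25, 513/25, −19).

(609/25, 513/25, -19)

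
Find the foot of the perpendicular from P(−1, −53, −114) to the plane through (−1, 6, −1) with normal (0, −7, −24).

n = (0, −7, −24), |n|² = 625, and n·P − (-18) = 3125.
t = 3125/625 = 5, so the foot is P − t·n = (−1, −53, −114) − 5·(0, −7, −24) = (−1, −18, 6).

(-1, -18, 6)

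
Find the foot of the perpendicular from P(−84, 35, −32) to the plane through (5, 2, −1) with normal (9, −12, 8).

n = (9, −12, 8), |n|² = 289, and n·P − 13 = -1445.
t = -1445/289 = -5, so the foot is P − t·n = (−84, 35, −32) − (-5)·(9, −12, 8) = (−39, −25, 8).

(-39, -25, 8)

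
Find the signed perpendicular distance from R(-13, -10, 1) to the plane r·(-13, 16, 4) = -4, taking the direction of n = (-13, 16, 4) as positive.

n·R − (-4) = 17.
|n| = 21, so the signed distance is 17/21.

17/21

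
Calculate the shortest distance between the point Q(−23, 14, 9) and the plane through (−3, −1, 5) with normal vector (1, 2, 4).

26/√21

The plane has equation n·(r − (−3, −1, 5)) = 0, i.e. n·r = 15.
n = (1, 2, 4); n·P − 15 = 26; |n| = √21; distance = 26/√21.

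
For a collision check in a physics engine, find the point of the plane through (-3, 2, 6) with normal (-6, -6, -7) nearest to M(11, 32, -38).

The perpendicular from M has direction n = (-6, -6, -7): r = (11, 32, -38) + μ(-6, -6, -7).
Substitute into the plane: n·(M + μn) = -36 gives 8 + 121μ = -36, so μ = -4/11.
Foot = (11, 32, -38) + (-4/11)·(-6, -6, -7) = (145/11, 376/11, -390/11).

(145/11, 376/11, -390/11)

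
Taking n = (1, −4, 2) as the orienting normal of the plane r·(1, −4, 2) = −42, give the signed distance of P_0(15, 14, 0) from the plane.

n·P_0 − (-42) = 1.
|n| = √21, so the signed distance is √21/21.

√21/21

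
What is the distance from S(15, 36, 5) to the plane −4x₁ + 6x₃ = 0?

n = (−4, 0, 6); n·P − 0 = -30; |n| = 2√13; distance = 30/(2√13) = 15/√13.

15√13/13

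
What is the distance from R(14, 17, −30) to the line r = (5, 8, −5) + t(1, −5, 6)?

√229

Direction vector d = (1, −5, 6).
AP = (9, 9, −25); AP·d = -186, |AP|² = 787, |d|² = 62.
distance² = |AP|² − (AP·d)²/|d|² = 787 − 34596/62 = 229, so the distance is √229.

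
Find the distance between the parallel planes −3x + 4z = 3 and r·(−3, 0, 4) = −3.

With common normal n = (−3, 0, 4) (|n| = 5), the distance is |3 − (-3)|/|n| = 6/5.

6/5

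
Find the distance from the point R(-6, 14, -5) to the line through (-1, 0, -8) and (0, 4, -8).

A direction vector is d = (1, 4, 0).
AP = (-5, 14, 3); AP·d = 51, |AP|² = 230, |d|² = 17.
distance² = |AP|² − (AP·d)²/|d|² = 230 − 2601/17 = 77, so the distance is √77.

√77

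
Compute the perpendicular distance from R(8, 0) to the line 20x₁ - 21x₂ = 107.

The normal to the line is n = (20, -21) with |n| = 29.
|n·R − 107| = |160 − 107| = 53, so the distance is 53/29.

53/29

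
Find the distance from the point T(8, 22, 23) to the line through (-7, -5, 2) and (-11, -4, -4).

3√102

A direction vector is d = (-4, 1, -6).
AP = (15, 27, 21), and AP × d = (-183, 6, 123).
|AP × d|² = 48654 and |d|² = 53, so the distance is √(48654/53) = √918 = 3√102.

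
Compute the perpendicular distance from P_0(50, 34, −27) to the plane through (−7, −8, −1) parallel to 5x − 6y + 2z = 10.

Parallel planes share the normal n = (5, −6, 2); since (−7, −8, −1) lies on the plane, its equation is 5x − 6y + 2z = 11.
n = (5, −6, 2); n·P − 11 = -19; |n| = √65; distance = 19/√65 = 19√65/65.

19√65/65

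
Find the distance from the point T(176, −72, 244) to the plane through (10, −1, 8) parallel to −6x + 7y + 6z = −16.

7

Parallel planes share the normal n = (−6, 7, 6); since (10, −1, 8) lies on the plane, its equation is −6x + 7y + 6z = -19.
Then n·(176, −72, 244) − (−19) = −77.
|n| = √(36 + 49 + 36) = 11, so the distance is |-77|/11 = 7.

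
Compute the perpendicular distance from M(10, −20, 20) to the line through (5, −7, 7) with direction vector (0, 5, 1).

Direction vector d = (0, 5, 1).
AP = (5, −13, 13); AP·d = -52, |AP|² = 363, |d|² = 26.
distance² = |AP|² − (AP·d)²/|d|² = 363 − 2704/26 = 259, so the distance is √259.

√259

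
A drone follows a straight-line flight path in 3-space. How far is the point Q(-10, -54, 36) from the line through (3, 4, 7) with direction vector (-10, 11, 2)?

3√386

Direction vector d = (-10, 11, 2).
AP = (-13, -58, 29); AP·d = -450, |AP|² = 4374, |d|² = 225.
distance² = |AP|² − (AP·d)²/|d|² = 4374 − 202500/225 = 3474, so the distance is 3√386.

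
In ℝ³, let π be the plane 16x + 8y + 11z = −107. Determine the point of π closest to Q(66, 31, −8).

(18, 7, -41)

The perpendicular from Q has direction n = (16, 8, 11): r = (66, 31, −8) + t(16, 8, 11).
Substitute into the plane: n·(Q + tn) = -107 gives 1216 + 441t = -107, so t = -3.
Foot = (66, 31, −8) + (-3)·(16, 8, 11) = (18, 7, −41).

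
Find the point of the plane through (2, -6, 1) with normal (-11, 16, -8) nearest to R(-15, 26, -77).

n = (-11, 16, -8), |n|² = 441, and n·R − (-126) = 1323.
t = 1323/441 = 3, so the foot is R − t·n = (-15, 26, -77) − 3·(-11, 16, -8) = (18, -22, -53).

(18, -22, -53)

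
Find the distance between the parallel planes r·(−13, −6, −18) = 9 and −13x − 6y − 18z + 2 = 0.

11/23

With common normal n = (−13, −6, −18) (|n| = 23), the distance is |9 − (-2)|/|n| = 11/23.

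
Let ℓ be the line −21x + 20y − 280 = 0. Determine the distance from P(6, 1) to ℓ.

386/29

The normal to the line is n = (−21, 20) with |n| = 29.
|n·P − 280| = |-106 − 280| = 386, so the distance is 386/29.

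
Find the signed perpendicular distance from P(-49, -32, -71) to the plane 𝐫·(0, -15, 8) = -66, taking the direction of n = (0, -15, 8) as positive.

n·P − (-66) = -22.
|n| = 17, so the signed distance is -22/17.

-22/17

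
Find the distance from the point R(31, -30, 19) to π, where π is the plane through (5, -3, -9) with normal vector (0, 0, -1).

28

The plane has equation n·(r − (5, -3, -9)) = 0, i.e. n·r = 9.
Then n·(31, -30, 19) - 9 = -28.
|n| = √(0 + 0 + 1) = 1, so the distance is |-28|/1 = 28.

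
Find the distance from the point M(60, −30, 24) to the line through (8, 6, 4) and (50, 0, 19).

20√2

A direction vector is d = (42, −6, 15).
AP = (52, −36, 20), and AP × d = (−420, 60, 1200).
|AP × d|² = 1620000 and |d|² = 2025, so the distance is √(1620000/2025) = √800 = 20√2.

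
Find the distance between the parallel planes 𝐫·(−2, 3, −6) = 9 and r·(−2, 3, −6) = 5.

4/7

With common normal n = (−2, 3, −6) (|n| = 7), the distance is |9 − 5|/|n| = 4/7.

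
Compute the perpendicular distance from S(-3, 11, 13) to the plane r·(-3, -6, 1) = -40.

Normal vector n = (-3, -6, 1), and n·(-3, 11, 13) - (-40) = -4.
|n| = √(9 + 36 + 1) = √46, so the distance is |-4|/√46 = 2√46/23.

4/√46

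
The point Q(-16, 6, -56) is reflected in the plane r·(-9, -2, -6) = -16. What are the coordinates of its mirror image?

With n = (-9, -2, -6), the signed offset is (n·Q − (-16))/|n|² = 484/121 = 4.
Q' = Q − 2t·n = (-16, 6, -56) − 8·(-9, -2, -6) = (56, 22, -8).

(56, 22, -8)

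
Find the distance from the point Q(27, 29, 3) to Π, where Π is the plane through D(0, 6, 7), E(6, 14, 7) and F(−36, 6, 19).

DE = (6, 8, 0) and DF = (−36, 0, 12), so a normal is n = DE × DF = (96, −72, 288).
Then n·(27, 29, 3) − 1584 = −216.
|n| = √(9216 + 5184 + 82944) = 312, so the distance is |-216|/312 = 9/13.

9/13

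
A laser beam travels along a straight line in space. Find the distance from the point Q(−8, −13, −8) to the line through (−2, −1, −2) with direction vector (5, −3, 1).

Direction vector d = (5, −3, 1).
AP = (−6, −12, −6); AP·d = 0, |AP|² = 216, |d|² = 35.
distance² = |AP|² − (AP·d)²/|d|² = 216 − 0/35 = 216, so the distance is 6√6.

6√6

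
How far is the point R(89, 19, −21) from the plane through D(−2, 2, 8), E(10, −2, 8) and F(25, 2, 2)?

DE = (12, −4, 0) and DF = (27, 0, −6), so a normal is n = DE × DF = (24, 72, 108).
n = (24, 72, 108); n·P − 960 = 276; |n| = 132; distance = 276/132 = 23/11.

23/11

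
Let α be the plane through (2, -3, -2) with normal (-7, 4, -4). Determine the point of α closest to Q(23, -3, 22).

(2, 9, 10)

The perpendicular from Q has direction n = (-7, 4, -4): r = (23, -3, 22) + t(-7, 4, -4).
Substitute into the plane: n·(Q + tn) = -18 gives -261 + 81t = -18, so t = 3.
Foot = (23, -3, 22) + 3·(-7, 4, -4) = (2, 9, 10).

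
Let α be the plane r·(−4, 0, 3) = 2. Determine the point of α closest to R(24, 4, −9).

n = (−4, 0, 3), |n|² = 25, and n·R − 2 = -125.
t = -125/25 = -5, so the foot is R − t·n = (24, 4, −9) − (-5)·(−4, 0, 3) = (4, 4, 6).

(4, 4, 6)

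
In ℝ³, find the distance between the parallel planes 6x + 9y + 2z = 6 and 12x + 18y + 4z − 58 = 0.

23/11

Divide the second equation by 2 to match normals: 6x + 9y + 2z = 29.
Both planes have normal n = (6, 9, 2), |n| = 11. Any point on the first plane is at distance |29 − 6|/|n| = 23/11 from the second.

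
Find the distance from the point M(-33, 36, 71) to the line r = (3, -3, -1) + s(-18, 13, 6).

Direction vector d = (-18, 13, 6).
AP = (-36, 39, 72); AP·d = 1587, |AP|² = 8001, |d|² = 529.
distance² = |AP|² − (AP·d)²/|d|² = 8001 − 2518569/529 = 3240, so the distance is 18√10.

18√10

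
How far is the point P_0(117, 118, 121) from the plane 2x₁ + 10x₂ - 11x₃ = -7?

d = |2·117 + 10·118 + (-11)·121 − (-7)| / √(4 + 100 + 121) = |90| / 15 = 6.

6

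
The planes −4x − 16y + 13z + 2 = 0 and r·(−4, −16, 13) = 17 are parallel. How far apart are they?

Both planes have normal n = (−4, −16, 13), |n| = 21. Any point on the first plane is at distance |17 − (-2)|/|n| = 19/21 from the second.

19/21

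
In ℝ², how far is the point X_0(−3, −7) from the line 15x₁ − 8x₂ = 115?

d = |15·(-3) + (-8)·(-7) − 115| / √(225 + 64) = |-104|/17 = 104/17.

104/17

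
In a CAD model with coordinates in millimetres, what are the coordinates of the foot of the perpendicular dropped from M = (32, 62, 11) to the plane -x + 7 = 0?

(7, 62, 11)

The perpendicular from M has direction n = (-1, 0, 0): r = (32, 62, 11) + μ(-1, 0, 0).
Substitute into the plane: n·(M + μn) = -7 gives -32 + 1μ = -7, so μ = 25.
Foot = (32, 62, 11) + 25·(-1, 0, 0) = (7, 62, 11).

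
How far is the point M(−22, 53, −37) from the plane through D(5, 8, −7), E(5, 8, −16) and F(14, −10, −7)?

9√5/5

DE = (0, 0, −9) and DF = (9, −18, 0), so a normal is n = DE × DF = (−162, −81, 0).
d = |(-162)·(-22) + (-81)·53 − (-1458)| / √(26244 + 6561 + 0) = |729| / (81√5) = 9√5/5.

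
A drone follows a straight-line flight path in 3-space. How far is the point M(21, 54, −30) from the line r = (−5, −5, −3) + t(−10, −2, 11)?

Direction vector d = (−10, −2, 11).
AP = (26, 59, −27); AP·d = -675, |AP|² = 4886, |d|² = 225.
distance² = |AP|² − (AP·d)²/|d|² = 4886 − 455625/225 = 2861, so the distance is √2861.

√2861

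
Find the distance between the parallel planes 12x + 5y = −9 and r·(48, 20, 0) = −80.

11/13

Divide the second equation by 4 to match normals: 12x + 5y = -20.
Both planes have normal n = (12, 5, 0), |n| = 13. Any point on the first plane is at distance |(-20) − (-9)|/|n| = 11/13 from the second.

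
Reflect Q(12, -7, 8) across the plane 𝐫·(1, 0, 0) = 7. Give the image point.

With n = (1, 0, 0), the signed offset is (n·Q − 7)/|n|² = 5/1 = 5.
Q' = Q − 2t·n = (12, -7, 8) − 10·(1, 0, 0) = (2, -7, 8).

(2, -7, 8)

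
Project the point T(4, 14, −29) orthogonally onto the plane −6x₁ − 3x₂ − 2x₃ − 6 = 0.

(16/7, 92/7, -207/7)

n = (−6, −3, −2), |n|² = 49, and n·T − 6 = -14.
t = -14/49 = -2/7, so the foot is T − t·n = (4, 14, −29) − (-2/7)·(−6, −3, −2) = (16/7, 92/7, −207/7).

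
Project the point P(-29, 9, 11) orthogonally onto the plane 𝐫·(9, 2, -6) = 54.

The perpendicular from P has direction n = (9, 2, -6): r = (-29, 9, 11) + t(9, 2, -6).
Substitute into the plane: n·(P + tn) = 54 gives -309 + 121t = 54, so t = 3.
Foot = (-29, 9, 11) + 3·(9, 2, -6) = (-2, 15, -7).

(-2, 15, -7)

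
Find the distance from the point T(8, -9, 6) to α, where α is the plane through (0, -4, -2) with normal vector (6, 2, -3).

The plane has equation n·(r − (0, -4, -2)) = 0, i.e. n·r = -2.
n = (6, 2, -3); n·P − (-2) = 14; |n| = 7; distance = 14/7 = 2.

2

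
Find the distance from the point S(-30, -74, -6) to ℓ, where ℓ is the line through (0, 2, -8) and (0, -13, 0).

A direction vector is d = (0, -15, 8).
AP = (-30, -76, 2), and AP × d = (-578, 240, 450).
|AP × d|² = 594184 and |d|² = 289, so the distance is √(594184/289) = √2056 = 2√514.

2√514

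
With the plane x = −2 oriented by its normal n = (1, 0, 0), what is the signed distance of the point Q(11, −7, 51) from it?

13

n·Q − (-2) = 13.
|n| = 1, so the signed distance is 13/1 = 13.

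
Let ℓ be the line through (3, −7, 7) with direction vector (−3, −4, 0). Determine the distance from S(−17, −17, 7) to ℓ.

10

Direction vector d = (−3, −4, 0).
AP = (−20, −10, 0), and AP × d = (0, 0, 50).
|AP × d|² = 2500 and |d|² = 25, so the distance is √(2500/25) = √100 = 10.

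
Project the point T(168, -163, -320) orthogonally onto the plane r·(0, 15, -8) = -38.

(168, -2906/17, -5368/17)

The perpendicular from T has direction n = (0, 15, -8): r = (168, -163, -320) + λ(0, 15, -8).
Substitute into the plane: n·(T + λn) = -38 gives 115 + 289λ = -38, so λ = -9/17.
Foot = (168, -163, -320) + (-9/17)·(0, 15, -8) = (168, -2906/17, -5368/17).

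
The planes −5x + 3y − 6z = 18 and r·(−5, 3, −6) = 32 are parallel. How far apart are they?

Both planes have normal n = (−5, 3, −6), |n| = √70. Any point on the first plane is at distance |32 − 18|/|n| = 14/√70 from the second.

14/√70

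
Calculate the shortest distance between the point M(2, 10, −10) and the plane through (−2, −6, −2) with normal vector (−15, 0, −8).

The plane has equation n·(r − (−2, −6, −2)) = 0, i.e. n·r = 46.
Then n·(2, 10, −10) − 46 = 4.
|n| = √(225 + 0 + 64) = 17, so the distance is |4|/17 = 4/17.

4/17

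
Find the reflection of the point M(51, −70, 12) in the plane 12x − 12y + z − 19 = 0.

With n = (12, −12, 1), the signed offset is (n·M − 19)/|n|² = 1445/289 = 5.
M' = M − 2t·n = (51, −70, 12) − 10·(12, −12, 1) = (−69, 50, 2).

(-69, 50, 2)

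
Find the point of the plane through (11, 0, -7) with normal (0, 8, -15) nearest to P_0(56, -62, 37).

(56, -30, -23)

The perpendicular from P_0 has direction n = (0, 8, -15): r = (56, -62, 37) + λ(0, 8, -15).
Substitute into the plane: n·(P_0 + λn) = 105 gives -1051 + 289λ = 105, so λ = 4.
Foot = (56, -62, 37) + 4·(0, 8, -15) = (56, -30, -23).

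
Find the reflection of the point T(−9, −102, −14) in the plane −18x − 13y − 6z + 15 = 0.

With n = (−18, −13, −6), the signed offset is (n·T − (-15))/|n|² = 1587/529 = 3.
T' = T − 2t·n = (−9, −102, −14) − 6·(−18, −13, −6) = (99, −24, 22).

(99, -24, 22)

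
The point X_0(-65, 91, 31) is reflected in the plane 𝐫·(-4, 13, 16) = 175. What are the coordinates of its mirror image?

(-33, -13, -97)

With n = (-4, 13, 16), the signed offset is (n·X_0 − 175)/|n|² = 1764/441 = 4.
X_0' = X_0 − 2t·n = (-65, 91, 31) − 8·(-4, 13, 16) = (-33, -13, -97).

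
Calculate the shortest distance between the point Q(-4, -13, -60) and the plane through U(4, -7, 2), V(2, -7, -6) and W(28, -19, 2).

2

UV = (-2, 0, -8) and UW = (24, -12, 0), so a normal is n = UV × UW = (-96, -192, 24).
Then n·(-4, -13, -60) - 1008 = 432.
|n| = √(9216 + 36864 + 576) = 216, so the distance is |432|/216 = 2.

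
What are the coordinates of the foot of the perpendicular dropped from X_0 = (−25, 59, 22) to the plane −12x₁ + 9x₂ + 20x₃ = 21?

(-1, 41, -18)

n = (−12, 9, 20), |n|² = 625, and n·X_0 − 21 = 1250.
t = 1250/625 = 2, so the foot is X_0 − t·n = (−25, 59, 22) − 2·(−12, 9, 20) = (−1, 41, −18).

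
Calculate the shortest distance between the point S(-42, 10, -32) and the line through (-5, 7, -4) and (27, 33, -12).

A direction vector is d = (32, 26, -8).
AP = (-37, 3, -28); AP·d = -882, |AP|² = 2162, |d|² = 1764.
distance² = |AP|² − (AP·d)²/|d|² = 2162 − 777924/1764 = 1721, so the distance is √1721.

√1721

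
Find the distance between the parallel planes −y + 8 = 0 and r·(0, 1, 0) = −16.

24

Divide the second equation by -1 to match normals: −y = 16.
Both planes have normal n = (0, −1, 0), |n| = 1. Any point on the first plane is at distance |16 − (-8)|/|n| = 24/1 = 24 from the second.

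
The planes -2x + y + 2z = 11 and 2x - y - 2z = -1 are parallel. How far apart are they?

Divide the second equation by -1 to match normals: -2x + y + 2z = 1.
Both planes have normal n = (-2, 1, 2), |n| = 3. Any point on the first plane is at distance |1 − 11|/|n| = 10/3 from the second.

10/3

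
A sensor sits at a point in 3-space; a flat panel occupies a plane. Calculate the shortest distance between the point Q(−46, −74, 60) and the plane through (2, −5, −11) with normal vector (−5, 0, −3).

27/√34

The plane has equation n·(r − (2, −5, −11)) = 0, i.e. n·r = 23.
Then n·(−46, −74, 60) − 23 = 27.
|n| = √(25 + 0 + 9) = √34, so the distance is |27|/√34 = 27√34/34.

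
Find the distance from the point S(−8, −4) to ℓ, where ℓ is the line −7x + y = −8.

6√2

The normal to the line is n = (−7, 1) with |n| = 5√2.
|n·S − (-8)| = |52 − (-8)| = 60, so the distance is 60/(5√2) = 6√2.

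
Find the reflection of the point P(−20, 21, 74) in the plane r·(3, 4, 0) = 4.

(-124/5, 73/5, 74)

n = (3, 4, 0), |n|² = 25, n·P − 4 = 20, so t = 20/25 = 4/5.
Foot F = P − (4/5)·n = (−112/5, 89/5, 74); the reflection is 2F − P = (−124/5, 73/5, 74).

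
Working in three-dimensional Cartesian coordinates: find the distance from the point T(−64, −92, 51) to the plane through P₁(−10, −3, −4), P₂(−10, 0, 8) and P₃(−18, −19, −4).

7/3

P₁P₂ = (0, 3, 12) and P₁P₃ = (−8, −16, 0), so a normal is n = P₁P₂ × P₁P₃ = (192, −96, 24).
d = |192·(-64) + (-96)·(-92) + 24·51 − (-1728)| / √(36864 + 9216 + 576) = |-504| / 216 = 7/3.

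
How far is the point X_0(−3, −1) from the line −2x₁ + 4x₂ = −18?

The normal to the line is n = (−2, 4) with |n| = 2√5.
|n·X_0 − (-18)| = |2 − (-18)| = 20, so the distance is 20/(2√5) = 2√5.

2√5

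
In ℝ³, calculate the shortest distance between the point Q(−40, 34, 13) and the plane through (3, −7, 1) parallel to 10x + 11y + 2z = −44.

Parallel planes share the normal n = (10, 11, 2); since (3, −7, 1) lies on the plane, its equation is 10x + 11y + 2z = -45.
Then n·(−40, 34, 13) − (−45) = 45.
|n| = √(100 + 121 + 4) = 15, so the distance is |45|/15 = 3.

3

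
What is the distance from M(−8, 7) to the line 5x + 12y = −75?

119/13

d = |5·(-8) + 12·7 − (-75)| / √(25 + 144) = |119|/13 = 119/13.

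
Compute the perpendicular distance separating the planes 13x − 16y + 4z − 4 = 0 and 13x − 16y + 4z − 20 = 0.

16/21

With common normal n = (13, −16, 4) (|n| = 21), the distance is |4 − 20|/|n| = 16/21.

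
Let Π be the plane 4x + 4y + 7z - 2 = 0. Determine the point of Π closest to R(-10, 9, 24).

(-18, 1, 10)

The perpendicular from R has direction n = (4, 4, 7): r = (-10, 9, 24) + λ(4, 4, 7).
Substitute into the plane: n·(R + λn) = 2 gives 164 + 81λ = 2, so λ = -2.
Foot = (-10, 9, 24) + (-2)·(4, 4, 7) = (-18, 1, 10).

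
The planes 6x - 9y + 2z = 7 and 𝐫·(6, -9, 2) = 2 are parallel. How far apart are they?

With common normal n = (6, -9, 2) (|n| = 11), the distance is |7 − 2|/|n| = 5/11.

5/11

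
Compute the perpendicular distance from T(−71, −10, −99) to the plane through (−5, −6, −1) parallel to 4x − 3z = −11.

6

Parallel planes share the normal n = (4, 0, −3); since (−5, −6, −1) lies on the plane, its equation is 4x − 3z = -17.
d = |4·(-71) + (-3)·(-99) − (-17)| / √(16 + 0 + 9) = |30| / 5 = 6.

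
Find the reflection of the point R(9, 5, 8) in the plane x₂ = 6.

n = (0, 1, 0), |n|² = 1, n·R − 6 = -1, so t = -1/1 = -1.
Foot F = R − (-1)·n = (9, 6, 8); the reflection is 2F − R = (9, 7, 8).

(9, 7, 8)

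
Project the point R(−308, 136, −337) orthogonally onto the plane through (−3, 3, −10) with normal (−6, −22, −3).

(-7114/23, 3018/23, -7766/23)

n = (−6, −22, −3), |n|² = 529, and n·R − (-18) = -115.
t = -115/529 = -5/23, so the foot is R − t·n = (−308, 136, −337) − (-5/23)·(−6, −22, −3) = (−7114/23, 3018/23, −7766/23).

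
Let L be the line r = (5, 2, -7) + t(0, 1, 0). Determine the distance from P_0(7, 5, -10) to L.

Direction vector d = (0, 1, 0).
AP = (2, 3, -3); AP·d = 3, |AP|² = 22, |d|² = 1.
distance² = |AP|² − (AP·d)²/|d|² = 22 − 9/1 = 13, so the distance is √13.

√13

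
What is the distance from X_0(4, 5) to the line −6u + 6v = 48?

7√2/2

The normal to the line is n = (−6, 6) with |n| = 6√2.
|n·X_0 − 48| = |6 − 48| = 42, so the distance is 42/(6√2) = 7√2/2.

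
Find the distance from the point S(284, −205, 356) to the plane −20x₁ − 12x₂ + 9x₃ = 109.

5

Normal vector n = (−20, −12, 9), and n·(284, −205, 356) − 109 = −125.
|n| = √(400 + 144 + 81) = 25, so the distance is |-125|/25 = 5.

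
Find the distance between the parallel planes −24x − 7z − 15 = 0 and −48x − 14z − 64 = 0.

Divide the second equation by 2 to match normals: −24x − 7z = 32.
With common normal n = (−24, 0, −7) (|n| = 25), the distance is |15 − 32|/|n| = 17/25.

17/25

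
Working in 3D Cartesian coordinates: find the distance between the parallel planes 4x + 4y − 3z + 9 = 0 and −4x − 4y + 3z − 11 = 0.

2√41/41

Divide the second equation by -1 to match normals: 4x + 4y − 3z = -11.
Both planes have normal n = (4, 4, −3), |n| = √41. Any point on the first plane is at distance |(-11) − (-9)|/|n| = 2/√41 from the second.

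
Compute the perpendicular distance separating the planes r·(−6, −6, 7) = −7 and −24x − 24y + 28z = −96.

17/11

Divide the second equation by 4 to match normals: −6x − 6y + 7z = -24.
Both planes have normal n = (−6, −6, 7), |n| = 11. Any point on the first plane is at distance |(-24) − (-7)|/|n| = 17/11 from the second.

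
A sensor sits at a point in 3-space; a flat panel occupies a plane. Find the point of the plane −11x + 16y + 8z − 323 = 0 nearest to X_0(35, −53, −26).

The perpendicular from X_0 has direction n = (−11, 16, 8): r = (35, −53, −26) + μ(−11, 16, 8).
Substitute into the plane: n·(X_0 + μn) = 323 gives -1441 + 441μ = 323, so μ = 4.
Foot = (35, −53, −26) + 4·(−11, 16, 8) = (−9, 11, 6).

(-9, 11, 6)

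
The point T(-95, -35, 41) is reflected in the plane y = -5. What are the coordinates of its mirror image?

(-95, 25, 41)

With n = (0, 1, 0), the signed offset is (n·T − (-5))/|n|² = -30/1 = -30.
T' = T − 2t·n = (-95, -35, 41) − (-60)·(0, 1, 0) = (-95, 25, 41).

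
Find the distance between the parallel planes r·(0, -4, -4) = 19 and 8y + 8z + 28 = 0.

Divide the second equation by -2 to match normals: -4y - 4z = 14.
With common normal n = (0, -4, -4) (|n| = 4√2), the distance is |19 − 14|/|n| = 5/(4√2) = 5√2/8.

5√2/8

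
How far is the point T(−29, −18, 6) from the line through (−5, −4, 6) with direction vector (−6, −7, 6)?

12√2

Direction vector d = (−6, −7, 6).
AP = (−24, −14, 0), and AP × d = (−84, 144, 84).
|AP × d|² = 34848 and |d|² = 121, so the distance is √(34848/121) = √288 = 12√2.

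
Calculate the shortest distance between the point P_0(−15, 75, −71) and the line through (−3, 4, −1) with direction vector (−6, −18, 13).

√1621

Direction vector d = (−6, −18, 13).
AP = (−12, 71, −70); AP·d = -2116, |AP|² = 10085, |d|² = 529.
distance² = |AP|² − (AP·d)²/|d|² = 10085 − 4477456/529 = 1621, so the distance is √1621.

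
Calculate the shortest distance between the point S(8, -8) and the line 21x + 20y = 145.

137/29

The normal to the line is n = (21, 20) with |n| = 29.
|n·S − 145| = |8 − 145| = 137, so the distance is 137/29.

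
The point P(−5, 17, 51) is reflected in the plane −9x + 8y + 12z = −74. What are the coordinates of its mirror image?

(49, -31, -21)

With n = (−9, 8, 12), the signed offset is (n·P − (-74))/|n|² = 867/289 = 3.
P' = P − 2t·n = (−5, 17, 51) − 6·(−9, 8, 12) = (49, −31, −21).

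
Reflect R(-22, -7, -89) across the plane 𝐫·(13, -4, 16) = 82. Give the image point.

(82, -39, 39)

n = (13, -4, 16), |n|² = 441, n·R − 82 = -1764, so t = -1764/441 = -4.
Foot F = R − (-4)·n = (30, -23, -25); the reflection is 2F − R = (82, -39, 39).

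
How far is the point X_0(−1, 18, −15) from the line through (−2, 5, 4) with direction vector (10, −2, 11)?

3√34

Direction vector d = (10, −2, 11).
AP = (1, 13, −19), and AP × d = (105, −201, −132).
|AP × d|² = 68850 and |d|² = 225, so the distance is √(68850/225) = √306 = 3√34.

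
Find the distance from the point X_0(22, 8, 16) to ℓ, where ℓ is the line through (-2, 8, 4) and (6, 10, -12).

A direction vector is d = (8, 2, -16).
AP = (24, 0, 12), and AP × d = (-24, 480, 48).
|AP × d|² = 233280 and |d|² = 324, so the distance is √(233280/324) = √720 = 12√5.

12√5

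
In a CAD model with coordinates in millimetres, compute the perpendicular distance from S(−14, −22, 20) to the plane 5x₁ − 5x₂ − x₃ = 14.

Normal vector n = (5, −5, −1), and n·(−14, −22, 20) − 14 = 6.
|n| = √(25 + 25 + 1) = √51, so the distance is |6|/√51 = 6/√51.

6/√51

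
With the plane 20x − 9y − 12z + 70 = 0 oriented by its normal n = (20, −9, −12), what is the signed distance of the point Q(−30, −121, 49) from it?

-29/25

n·Q − (-70) = -29.
|n| = 25, so the signed distance is -29/25.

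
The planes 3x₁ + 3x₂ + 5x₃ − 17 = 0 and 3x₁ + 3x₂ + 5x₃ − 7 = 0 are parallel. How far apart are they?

10/√43

Both planes have normal n = (3, 3, 5), |n| = √43. Any point on the first plane is at distance |7 − 17|/|n| = 10/√43 = 10√43/43 from the second.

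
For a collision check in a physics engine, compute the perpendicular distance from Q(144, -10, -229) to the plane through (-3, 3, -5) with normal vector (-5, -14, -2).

The plane has equation n·(r − (-3, 3, -5)) = 0, i.e. n·r = -17.
d = |(-5)·144 + (-14)·(-10) + (-2)·(-229) − (-17)| / √(25 + 196 + 4) = |-105| / 15 = 7.

7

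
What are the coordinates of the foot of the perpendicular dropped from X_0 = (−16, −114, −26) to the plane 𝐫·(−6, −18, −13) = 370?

(8, -42, 26)

n = (−6, −18, −13), |n|² = 529, and n·X_0 − 370 = 2116.
t = 2116/529 = 4, so the foot is X_0 − t·n = (−16, −114, −26) − 4·(−6, −18, −13) = (8, −42, 26).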